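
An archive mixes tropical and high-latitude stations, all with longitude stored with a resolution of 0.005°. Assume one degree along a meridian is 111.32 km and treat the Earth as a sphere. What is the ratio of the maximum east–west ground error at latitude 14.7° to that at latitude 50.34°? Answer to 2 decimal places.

With a 0.005° grid the true value lies within half a step, ±0.005°/2 = ±0.0025°, of the stored one.
Error at 14.7° = 0.0025° × 111320 × cos 14.7° ≈ 278.3 × 0.9673 = 269.19 m.
At 50.34°: 0.0025° × 111320 × cos 50.34° = 0.0025 × 111320 × 0.6382 ≈ 177.62 m.
Ratio: 269.19 / 177.62 = cos 14.7° / cos 50.34° ≈ 1.5155.

1.52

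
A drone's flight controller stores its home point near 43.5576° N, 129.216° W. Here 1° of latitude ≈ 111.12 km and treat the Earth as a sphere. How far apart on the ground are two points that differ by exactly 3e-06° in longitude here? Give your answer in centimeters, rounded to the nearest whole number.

24 centimeters

One degree of longitude here spans 111120 × cos 43.5576° = 111120 × 0.7247 ≈ 80526.7 m; 3e-06° of that is 0.24158 m.
That is 0.24158 m = 24.158 cm.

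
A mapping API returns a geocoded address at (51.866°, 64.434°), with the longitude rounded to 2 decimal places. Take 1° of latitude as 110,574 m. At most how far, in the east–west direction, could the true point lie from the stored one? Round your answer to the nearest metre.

Rounding to 2 decimal places leaves the longitude within ±0.005° of the true value.
Parallels shrink by cos φ, so at 51.866° a degree of longitude is 110574 × 0.6175 ≈ 68279.7 m.
So at most 0.005° × 68279.7 ≈ 341.399 m east–west.

341 metres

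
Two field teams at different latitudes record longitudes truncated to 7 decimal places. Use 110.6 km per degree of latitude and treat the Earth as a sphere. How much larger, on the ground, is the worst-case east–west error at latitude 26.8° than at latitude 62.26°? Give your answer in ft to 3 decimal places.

Truncating at 7 decimal places can drop up to a full unit in the last place, so the longitude may be off by as much as 1e-07°.
Error at 26.8° = 1e-07° × 110600 × cos 26.8° ≈ 0.01106 × 0.8926 = 0.009872 m.
Error at 62.26° = 1e-07° × 110600 × cos 62.26° ≈ 0.01106 × 0.4655 = 0.005148 m.
Difference: 0.009872 − 0.005148 = 0.004724 m.
Converting: 0.00472401 m × 3.2808 ft/m ≈ 0.015499 ft.

0.015 ft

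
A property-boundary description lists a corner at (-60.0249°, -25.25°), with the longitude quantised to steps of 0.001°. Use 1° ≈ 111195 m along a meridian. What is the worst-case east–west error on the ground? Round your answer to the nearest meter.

With a 0.001° grid the true value lies within half a step, ±0.001°/2 = ±0.0005°, of the stored one.
One degree of longitude at 60.0249° is 111195 × cos 60.0249° ≈ 111195 × 0.4996 = 55555.6 m.
So at most 0.0005° × 55555.6 ≈ 27.7778 m east–west.

28 meters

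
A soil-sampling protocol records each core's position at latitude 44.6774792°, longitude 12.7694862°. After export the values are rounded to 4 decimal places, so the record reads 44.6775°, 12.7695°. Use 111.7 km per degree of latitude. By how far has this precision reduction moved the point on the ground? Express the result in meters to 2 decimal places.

2.57 meters

The latitude changed by -0.0000208° and the longitude by -0.0000138°.
North–south shift: -0.0000208 × 111700 = -2.32336 m.
E–W at 44.6775°: -0.0000138° × 111700 × cos 44.6775° = -0.0000138 × 111700 × 0.7111 ≈ -1.09609 m.
Combined displacement = (2.32336² + 1.09609²)^½ ≈ 2.56893 m.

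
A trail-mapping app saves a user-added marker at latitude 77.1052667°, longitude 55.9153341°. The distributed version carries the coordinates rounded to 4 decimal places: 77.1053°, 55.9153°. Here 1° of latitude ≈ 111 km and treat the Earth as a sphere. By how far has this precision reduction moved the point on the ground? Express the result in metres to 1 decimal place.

Δlat = 77.1052667 − 77.1053 = -0.0000333°; Δlon = 55.9153341 − 55.9153 = +0.0000341°.
North–south shift: -0.0000333 × 111000 = -3.6963 m.
East–west at this latitude: 0.0000341° × 111000 × cos 77.1053° ≈ 0.0000341 × 24770.8 = 0.844683 m.
Hypotenuse of the two orthogonal shifts: √(3.6963² + 0.844683²) = 3.79159 m.

3.8 metres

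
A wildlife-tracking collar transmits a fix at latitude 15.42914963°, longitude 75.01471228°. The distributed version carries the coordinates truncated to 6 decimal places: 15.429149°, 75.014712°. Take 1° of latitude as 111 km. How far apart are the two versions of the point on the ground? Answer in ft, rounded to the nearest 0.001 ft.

The latitude changed by +0.00000063° and the longitude by +0.00000028°.
North–south shift: 0.00000063 × 111000 = 0.06993 m.
E–W at 15.4291°: 0.00000028° × 111000 × cos 15.4291° = 0.00000028 × 111000 × 0.9640 ≈ 0.0299599 m.
Combined displacement = (0.06993² + 0.0299599²)^½ ≈ 0.0760776 m.
Converting: 0.0760776 m × 3.2808 ft/m ≈ 0.2496 ft.

0.250 ft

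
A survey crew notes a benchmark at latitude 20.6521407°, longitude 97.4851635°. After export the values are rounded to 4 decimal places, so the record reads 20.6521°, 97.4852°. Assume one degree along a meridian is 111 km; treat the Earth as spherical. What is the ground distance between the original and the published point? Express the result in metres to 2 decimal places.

5.90 metres

The latitude changed by +0.0000407° and the longitude by -0.0000365°.
N–S: 0.0000407° × 111000 m/° = 4.5177 m.
E–W at 20.6521°: -0.0000365° × 111000 × cos 20.6521° = -0.0000365 × 111000 × 0.9357 ≈ -3.79115 m.
Combined displacement = (4.5177² + 3.79115²)^½ ≈ 5.89766 m.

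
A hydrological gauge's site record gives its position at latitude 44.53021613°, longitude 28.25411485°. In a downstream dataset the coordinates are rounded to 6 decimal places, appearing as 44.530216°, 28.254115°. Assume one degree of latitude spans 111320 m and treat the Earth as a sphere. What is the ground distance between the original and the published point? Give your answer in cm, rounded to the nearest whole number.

The latitude changed by +0.00000013° and the longitude by -0.00000015°.
North–south shift: 0.00000013 × 111320 = 0.0144716 m.
East–west at this latitude: -0.00000015° × 111320 × cos 44.5302° ≈ -0.00000015 × 79357.9 = -0.0119037 m.
Combined displacement = (0.0144716² + 0.0119037²)^½ ≈ 0.0187383 m.
That is 0.0187383 m = 1.8738 cm.

2 cm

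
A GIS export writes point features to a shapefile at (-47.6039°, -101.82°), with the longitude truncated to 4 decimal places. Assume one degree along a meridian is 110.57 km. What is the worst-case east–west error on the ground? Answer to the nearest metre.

7 metres

Truncating at 4 decimal places can drop up to a full unit in the last place, so the longitude may be off by as much as 0.0001°.
Parallels shrink by cos φ, so at 47.6039° a degree of longitude is 110570 × 0.6743 ≈ 74552.1 m.
So at most 0.0001° × 74552.1 ≈ 7.45521 m east–west.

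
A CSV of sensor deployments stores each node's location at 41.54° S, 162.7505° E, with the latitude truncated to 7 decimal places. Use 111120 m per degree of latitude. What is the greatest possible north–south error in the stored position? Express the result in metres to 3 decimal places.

Truncating at 7 decimal places can drop up to a full unit in the last place, so the latitude may be off by as much as 1e-07°.
So the N–S error is at most 1e-07 × 111120 = 0.011112 m.

0.011 metres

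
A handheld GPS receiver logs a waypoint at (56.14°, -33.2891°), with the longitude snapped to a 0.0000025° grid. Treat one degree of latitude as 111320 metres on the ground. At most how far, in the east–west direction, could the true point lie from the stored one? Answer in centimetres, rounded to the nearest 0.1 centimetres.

7.8 centimetres

With a 0.0000025° grid the true value lies within half a step, ±0.0000025°/2 = ±1.25e-06°, of the stored one.
Parallels shrink by cos φ, so at 56.14° a degree of longitude is 111320 × 0.5572 ≈ 62023.7 m.
East–west error: 1.25e-06° × 62023.7 m/° ≈ 0.0775296 m.
That is 0.0775296 m = 7.753 cm.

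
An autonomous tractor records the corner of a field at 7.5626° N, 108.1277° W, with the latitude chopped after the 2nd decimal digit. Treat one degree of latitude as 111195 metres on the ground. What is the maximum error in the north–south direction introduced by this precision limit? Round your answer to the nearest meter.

Truncating at 2 decimal places can drop up to a full unit in the last place, so the latitude may be off by as much as 0.01°.
North–south distance: 0.01° × 111195 m/° = 1111.95 m.

1112 meters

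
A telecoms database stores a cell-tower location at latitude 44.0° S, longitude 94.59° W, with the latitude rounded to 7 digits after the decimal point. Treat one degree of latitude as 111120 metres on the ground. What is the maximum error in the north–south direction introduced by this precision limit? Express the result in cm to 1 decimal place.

Rounding to 7 decimal places leaves the latitude within ±5e-08° of the true value.
So the N–S error is at most 5e-08 × 111120 = 0.005556 m.
That is 0.005556 m = 0.5556 cm.

0.6 cm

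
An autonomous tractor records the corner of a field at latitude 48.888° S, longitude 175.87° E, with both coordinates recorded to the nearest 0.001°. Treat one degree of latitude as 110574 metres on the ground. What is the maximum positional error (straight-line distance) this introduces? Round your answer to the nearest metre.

66 metres

Rounding to 3 decimal places leaves each coordinate within ±0.0005° of the true value.
North–south component: 0.0005° × 110574 = 55.287 m.
East–west component at 48.888°: 0.0005° × 110574 × cos 48.888° ≈ 0.0005 × 72706.1 ≈ 36.353 m.
The two errors are perpendicular, so the maximum displacement is √(55.287² + 36.353²) ≈ 66.1679 m.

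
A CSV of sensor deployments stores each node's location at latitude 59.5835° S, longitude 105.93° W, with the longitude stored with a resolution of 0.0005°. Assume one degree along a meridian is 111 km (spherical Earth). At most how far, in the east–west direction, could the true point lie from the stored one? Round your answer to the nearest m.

14 m

With a 0.0005° grid the true value lies within half a step, ±0.0005°/2 = ±0.00025°, of the stored one.
At latitude 59.5835° a degree of longitude spans 111000 m × cos 59.5835° = 111000 × 0.5063 ≈ 56197.3 m.
So at most 0.00025° × 56197.3 ≈ 14.0493 m east–west.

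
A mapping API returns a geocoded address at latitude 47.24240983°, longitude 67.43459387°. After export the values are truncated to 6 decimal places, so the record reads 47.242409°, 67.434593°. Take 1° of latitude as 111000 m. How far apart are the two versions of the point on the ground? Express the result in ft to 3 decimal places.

Δlat = 47.24240983 − 47.242409 = +0.00000083°; Δlon = 67.43459387 − 67.434593 = +0.00000087°.
North–south shift: 0.00000083 × 111000 = 0.09213 m.
E–W at 47.2424°: 0.00000087° × 111000 × cos 47.2424° = 0.00000087 × 111000 × 0.6789 ≈ 0.0655612 m.
Distance: √(0.09213² + 0.0655612²) ≈ 0.113076 m.
Converting: 0.113076 m × 3.2808 ft/m ≈ 0.37098 ft.

0.371 ft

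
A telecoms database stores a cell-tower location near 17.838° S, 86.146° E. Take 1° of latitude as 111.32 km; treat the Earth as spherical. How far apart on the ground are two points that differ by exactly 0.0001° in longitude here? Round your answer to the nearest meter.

One degree of longitude here spans 111320 × cos 17.838° = 111320 × 0.9519 ≈ 105968 m; 0.0001° of that is 10.5968 m.

11 meters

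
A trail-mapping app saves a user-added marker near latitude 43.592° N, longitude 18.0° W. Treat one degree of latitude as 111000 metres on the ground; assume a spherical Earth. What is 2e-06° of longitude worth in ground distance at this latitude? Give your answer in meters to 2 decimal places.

0.16 meters

2e-06° of longitude at 43.592° is 2e-06 × 111000 × cos 43.592° ≈ 2e-06 × 80393.8 = 0.160788 m.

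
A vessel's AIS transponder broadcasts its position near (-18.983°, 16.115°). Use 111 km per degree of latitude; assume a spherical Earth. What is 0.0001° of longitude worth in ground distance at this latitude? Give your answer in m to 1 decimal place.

One degree of longitude here spans 111000 × cos 18.983° = 111000 × 0.9456 ≈ 104963 m; 0.0001° of that is 10.4963 m.

10.5 m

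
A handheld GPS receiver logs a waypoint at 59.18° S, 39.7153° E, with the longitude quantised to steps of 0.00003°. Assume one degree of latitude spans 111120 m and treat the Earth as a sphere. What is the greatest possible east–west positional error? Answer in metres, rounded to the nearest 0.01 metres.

0.85 metres

With a 0.00003° grid the true value lies within half a step, ±0.00003°/2 = ±1.5e-05°, of the stored one.
Parallels shrink by cos φ, so at 59.18° a degree of longitude is 111120 × 0.5123 ≈ 56931.5 m.
So at most 1.5e-05° × 56931.5 ≈ 0.853973 m east–west.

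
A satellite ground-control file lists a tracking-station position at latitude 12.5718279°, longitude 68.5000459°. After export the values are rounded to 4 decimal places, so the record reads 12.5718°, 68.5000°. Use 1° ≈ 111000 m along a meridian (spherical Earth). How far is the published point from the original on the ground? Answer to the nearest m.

6 m

The latitude changed by +0.0000279° and the longitude by +0.0000459°.
North–south shift: 0.0000279 × 111000 = 3.0969 m.
E–W at 12.5718°: 0.0000459° × 111000 × cos 12.5718° = 0.0000459 × 111000 × 0.9760 ≈ 4.97274 m.
Distance: √(3.0969² + 4.97274²) ≈ 5.85824 m.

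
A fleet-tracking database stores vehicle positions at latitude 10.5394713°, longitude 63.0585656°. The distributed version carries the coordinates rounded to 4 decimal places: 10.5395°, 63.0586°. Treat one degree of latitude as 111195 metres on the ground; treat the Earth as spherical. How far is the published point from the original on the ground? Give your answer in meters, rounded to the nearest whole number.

The latitude changed by -0.0000287° and the longitude by -0.0000344°.
N–S: -0.0000287° × 111195 m/° = -3.1913 m.
East–west at this latitude: -0.0000344° × 111195 × cos 10.5395° ≈ -0.0000344 × 109319 = -3.76057 m.
Hypotenuse of the two orthogonal shifts: √(3.1913² + 3.76057²) = 4.93217 m.

5 meters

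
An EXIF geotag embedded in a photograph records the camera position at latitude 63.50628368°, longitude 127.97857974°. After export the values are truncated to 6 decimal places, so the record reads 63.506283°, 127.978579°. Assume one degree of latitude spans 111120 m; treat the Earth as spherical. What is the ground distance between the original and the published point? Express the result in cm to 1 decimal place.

8.4 cm

The latitude changed by +0.00000068° and the longitude by +0.00000074°.
North–south shift: 0.00000068 × 111120 = 0.0755616 m.
East–west at this latitude: 0.00000074° × 111120 × cos 63.5063° ≈ 0.00000074 × 49570.6 = 0.0366822 m.
Hypotenuse of the two orthogonal shifts: √(0.0755616² + 0.0366822²) = 0.0839949 m.
That is 0.0839949 m = 8.3995 cm.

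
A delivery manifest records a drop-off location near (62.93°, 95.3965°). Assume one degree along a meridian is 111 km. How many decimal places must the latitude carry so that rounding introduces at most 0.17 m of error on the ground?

6

One degree of latitude covers 111000 m.
Rounding to N decimal places gives at most 0.5 × 10⁻ᴺ degrees of error, i.e. 0.5 × 10⁻ᴺ × 111000 m.
Setting 55500 × 10⁻ᴺ ≤ 0.17 gives 10ᴺ ≥ 3.265e+05, i.e. N ≥ 5.51.
At 5 places the error can reach 0.555 m, but 6 places keeps it to 0.0555 m.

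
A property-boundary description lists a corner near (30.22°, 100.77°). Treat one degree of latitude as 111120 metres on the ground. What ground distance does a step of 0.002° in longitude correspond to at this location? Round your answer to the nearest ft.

At 30.22° a degree of longitude is 111120 × cos 30.22° ≈ 96018.7 m, so 0.002° corresponds to 192.037 m.
Converting: 192.037 m × 3.2808 ft/m ≈ 630.04 ft.

630 ft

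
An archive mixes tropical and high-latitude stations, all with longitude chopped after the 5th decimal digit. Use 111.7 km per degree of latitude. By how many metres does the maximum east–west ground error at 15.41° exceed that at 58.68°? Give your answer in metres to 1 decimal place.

0.5 metres

Truncating at 5 decimal places can drop up to a full unit in the last place, so the longitude may be off by as much as 1e-05°.
At 15.41°: 1e-05° × 111700 × cos 15.41° = 1e-05 × 111700 × 0.9640 ≈ 1.0768 m.
Error at 58.68° = 1e-05° × 111700 × cos 58.68° ≈ 1.117 × 0.5198 = 0.58064 m.
So the lower-latitude error exceeds the higher by 1.0768 − 0.58064 = 0.49621 m.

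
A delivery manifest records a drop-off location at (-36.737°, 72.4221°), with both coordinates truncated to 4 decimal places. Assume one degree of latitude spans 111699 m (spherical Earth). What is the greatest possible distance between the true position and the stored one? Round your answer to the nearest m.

14 m

Truncating at 4 decimal places can drop up to a full unit in the last place, so each coordinate may be off by as much as 0.0001°.
Latitude error → 0.0001 × 111699 = 11.1699 m along the meridian.
E–W at 36.737°: 0.0001° × 111699 × cos 36.737° = 0.0001 × 111699 × 0.8014 ≈ 8.95144 m.
Combining orthogonally: (11.1699² + 8.95144²)^½ ≈ 14.3142 m.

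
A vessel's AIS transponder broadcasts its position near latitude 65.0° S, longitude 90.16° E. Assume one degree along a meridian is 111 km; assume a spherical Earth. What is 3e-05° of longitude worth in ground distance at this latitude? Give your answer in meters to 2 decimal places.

3e-05° of longitude at 65° is 3e-05 × 111000 × cos 65° ≈ 3e-05 × 46910.6 = 1.40732 m.

1.41 meters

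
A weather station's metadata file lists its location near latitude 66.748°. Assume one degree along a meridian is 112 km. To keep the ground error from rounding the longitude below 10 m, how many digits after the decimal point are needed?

At 66.748° one degree of longitude covers 112000 × cos 66.748° ≈ 112000 × 0.3948 ≈ 44214.9 m.
N decimal places → at most half a unit in the last place, 0.5 × 10⁻ᴺ° = 44214.9/2 × 10⁻ᴺ m.
Need 0.5 × 44214.9 × 10⁻ᴺ ≤ 10 → 10⁻ᴺ ≤ 4.523e-04, so N ≥ 3.34.
So 4 decimal places suffice (2.21 m); 3 would allow up to 22.1 m.

4 decimal places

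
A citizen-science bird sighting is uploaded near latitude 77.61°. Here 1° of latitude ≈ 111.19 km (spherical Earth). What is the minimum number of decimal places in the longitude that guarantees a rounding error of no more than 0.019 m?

At 77.61° one degree of longitude covers 111190 × cos 77.61° ≈ 111190 × 0.2146 ≈ 23857.5 m.
Rounding to N decimal places gives at most 0.5 × 10⁻ᴺ degrees of error, i.e. 0.5 × 10⁻ᴺ × 23857.5 m.
Need 0.5 × 23857.5 × 10⁻ᴺ ≤ 0.019 → 10⁻ᴺ ≤ 1.593e-06, so N ≥ 5.80.
N = 5 would give 0.119 m (too coarse); N = 6 gives 0.0119 m ≤ 0.019 m.

6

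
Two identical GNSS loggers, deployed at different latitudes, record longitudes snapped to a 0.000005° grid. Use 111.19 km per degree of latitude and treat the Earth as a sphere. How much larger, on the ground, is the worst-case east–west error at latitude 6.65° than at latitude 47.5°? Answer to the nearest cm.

With a 0.000005° grid the true value lies within half a step, ±0.000005°/2 = ±2.5e-06°, of the stored one.
Error at 6.65° = 2.5e-06° × 111190 × cos 6.65° ≈ 0.27797 × 0.9933 = 0.2761 m.
Error at 47.5° = 2.5e-06° × 111190 × cos 47.5° ≈ 0.27797 × 0.6756 = 0.1878 m.
So the lower-latitude error exceeds the higher by 0.2761 − 0.1878 = 0.088308 m.
That is 0.0883076 m = 8.8308 cm.

9 cm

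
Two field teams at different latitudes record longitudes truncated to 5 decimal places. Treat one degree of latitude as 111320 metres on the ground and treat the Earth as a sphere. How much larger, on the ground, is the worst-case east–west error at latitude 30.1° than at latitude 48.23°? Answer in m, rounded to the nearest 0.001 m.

Truncating at 5 decimal places can drop up to a full unit in the last place, so the longitude may be off by as much as 1e-05°.
Error at 30.1° = 1e-05° × 111320 × cos 30.1° ≈ 1.1132 × 0.8652 = 0.96309 m.
Error at 48.23° = 1e-05° × 111320 × cos 48.23° ≈ 1.1132 × 0.6661 = 0.74155 m.
Difference: 0.96309 − 0.74155 = 0.22154 m.

0.222 m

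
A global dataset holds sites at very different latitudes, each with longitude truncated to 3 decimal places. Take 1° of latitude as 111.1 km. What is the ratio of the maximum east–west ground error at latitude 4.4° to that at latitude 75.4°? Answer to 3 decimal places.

Truncating at 3 decimal places can drop up to a full unit in the last place, so the longitude may be off by as much as 0.001°.
At 4.4°: 0.001° × 111100 × cos 4.4° = 0.001 × 111100 × 0.9971 ≈ 110.77 m.
At 75.4°: 0.001° × 111100 × cos 75.4° = 0.001 × 111100 × 0.2521 ≈ 28.005 m.
Ratio: 110.77 / 28.005 = cos 4.4° / cos 75.4° ≈ 3.9555.

3.955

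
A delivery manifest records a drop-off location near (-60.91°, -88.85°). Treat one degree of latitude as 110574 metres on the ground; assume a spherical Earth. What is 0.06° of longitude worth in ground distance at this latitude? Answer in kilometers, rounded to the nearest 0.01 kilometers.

3.23 kilometers

At 60.91° a degree of longitude is 110574 × cos 60.91° ≈ 53759.2 m, so 0.06° corresponds to 3225.55 m.
That is 3225.55 m = 3.2256 km.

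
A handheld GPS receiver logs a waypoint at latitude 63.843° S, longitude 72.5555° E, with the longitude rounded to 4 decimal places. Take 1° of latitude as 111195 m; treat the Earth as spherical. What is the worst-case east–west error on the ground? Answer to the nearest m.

2 m

Rounding to 4 decimal places leaves the longitude within ±5e-05° of the true value.
Parallels shrink by cos φ, so at 63.843° a degree of longitude is 111195 × 0.4408 ≈ 49018.4 m.
Maximum E–W displacement: 5e-05 × 49018.4 = 2.45092 m.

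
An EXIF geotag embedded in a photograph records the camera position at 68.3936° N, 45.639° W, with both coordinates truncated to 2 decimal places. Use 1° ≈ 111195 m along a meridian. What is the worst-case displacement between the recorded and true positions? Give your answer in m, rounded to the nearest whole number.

1185 m

Truncating at 2 decimal places can drop up to a full unit in the last place, so each coordinate may be off by as much as 0.01°.
North–south component: 0.01° × 111195 = 1111.95 m.
East–west component at 68.3936°: 0.01° × 111195 × cos 68.3936° ≈ 0.01 × 40945.2 ≈ 409.452 m.
Worst case both components are at the extreme and orthogonal: √(1111.95² + 409.452²) ≈ 1184.94 m.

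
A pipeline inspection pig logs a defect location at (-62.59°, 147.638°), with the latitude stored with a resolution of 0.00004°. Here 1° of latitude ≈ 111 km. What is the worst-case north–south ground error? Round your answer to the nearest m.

2 m

With a 0.00004° grid the true value lies within half a step, ±0.00004°/2 = ±2e-05°, of the stored one.
So the N–S error is at most 2e-05 × 111000 = 2.22 m.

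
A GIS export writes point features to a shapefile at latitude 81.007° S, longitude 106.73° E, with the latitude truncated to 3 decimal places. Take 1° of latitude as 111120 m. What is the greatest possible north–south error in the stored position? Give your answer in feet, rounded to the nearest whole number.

Truncating at 3 decimal places can drop up to a full unit in the last place, so the latitude may be off by as much as 0.001°.
North–south distance: 0.001° × 111120 m/° = 111.12 m.
In feet: 111.12 m ÷ 0.3048 ≈ 364.57 ft.

365 feet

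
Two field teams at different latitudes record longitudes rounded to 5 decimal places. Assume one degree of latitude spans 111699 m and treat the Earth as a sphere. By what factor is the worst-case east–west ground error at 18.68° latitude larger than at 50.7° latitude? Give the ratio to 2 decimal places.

1.50

Rounding to 5 decimal places leaves the longitude within ±5e-06° of the true value.
Error at 18.68° = 5e-06° × 111699 × cos 18.68° ≈ 0.5585 × 0.9473 = 0.52907 m.
Error at 50.7° = 5e-06° × 111699 × cos 50.7° ≈ 0.5585 × 0.6334 = 0.35374 m.
Ratio: 0.52907 / 0.35374 = cos 18.68° / cos 50.7° ≈ 1.4957.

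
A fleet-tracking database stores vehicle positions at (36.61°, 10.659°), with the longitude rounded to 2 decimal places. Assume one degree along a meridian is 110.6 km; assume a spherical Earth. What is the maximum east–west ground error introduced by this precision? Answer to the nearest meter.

444 meters

Rounding to 2 decimal places leaves the longitude within ±0.005° of the true value.
One degree of longitude at 36.61° is 110600 × cos 36.61° ≈ 110600 × 0.8027 = 88780.1 m.
East–west error: 0.005° × 88780.1 m/° ≈ 443.901 m.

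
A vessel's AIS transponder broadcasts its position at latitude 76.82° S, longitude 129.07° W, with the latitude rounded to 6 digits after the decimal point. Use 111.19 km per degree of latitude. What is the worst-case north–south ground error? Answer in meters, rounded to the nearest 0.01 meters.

Rounding to 6 decimal places leaves the latitude within ±5e-07° of the true value.
Along the meridian that is 5e-07° × 111190 m/° = 0.055595 m.

0.06 meters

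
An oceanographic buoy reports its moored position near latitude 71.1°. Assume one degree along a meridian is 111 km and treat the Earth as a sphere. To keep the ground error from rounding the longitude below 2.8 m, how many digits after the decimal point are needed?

4 decimal places

At 71.1° one degree of longitude covers 111000 × cos 71.1° ≈ 111000 × 0.3239 ≈ 35954.8 m.
With N decimal places the half-ulp bound is 0.5·10⁻ᴺ°, or 0.5·10⁻ᴺ × 35954.8 m on the ground.
Need 0.5 × 35954.8 × 10⁻ᴺ ≤ 2.8 → 10⁻ᴺ ≤ 1.558e-04, so N ≥ 3.81.
N = 3 would give 18 m (too coarse); N = 4 gives 1.8 m ≤ 2.8 m.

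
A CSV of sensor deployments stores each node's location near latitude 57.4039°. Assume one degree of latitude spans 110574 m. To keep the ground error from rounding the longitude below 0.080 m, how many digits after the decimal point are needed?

At 57.4039° one degree of longitude covers 110574 × cos 57.4039° ≈ 110574 × 0.5387 ≈ 59567.7 m.
With N decimal places the half-ulp bound is 0.5·10⁻ᴺ°, or 0.5·10⁻ᴺ × 59567.7 m on the ground.
Setting 29783.8 × 10⁻ᴺ ≤ 0.080 gives 10ᴺ ≥ 3.723e+05, i.e. N ≥ 5.57.
N = 5 would give 0.298 m (too coarse); N = 6 gives 0.0298 m ≤ 0.080 m.

6 decimal places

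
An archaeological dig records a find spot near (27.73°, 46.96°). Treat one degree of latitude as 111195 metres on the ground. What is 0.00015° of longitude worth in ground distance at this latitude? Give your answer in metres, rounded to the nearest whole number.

15 metres

0.00015° of longitude at 27.73° is 0.00015 × 111195 × cos 27.73° ≈ 0.00015 × 98424.3 = 14.7636 m.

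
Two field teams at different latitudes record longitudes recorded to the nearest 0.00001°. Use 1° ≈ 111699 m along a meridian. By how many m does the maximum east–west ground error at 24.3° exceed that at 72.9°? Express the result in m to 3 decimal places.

0.345 m

Rounding to 5 decimal places leaves the longitude within ±5e-06° of the true value.
At 24.3°: 5e-06° × 111699 × cos 24.3° = 5e-06 × 111699 × 0.9114 ≈ 0.50901 m.
At 72.9°: 5e-06° × 111699 × cos 72.9° = 5e-06 × 111699 × 0.2940 ≈ 0.16422 m.
Difference: 0.50901 − 0.16422 = 0.34479 m.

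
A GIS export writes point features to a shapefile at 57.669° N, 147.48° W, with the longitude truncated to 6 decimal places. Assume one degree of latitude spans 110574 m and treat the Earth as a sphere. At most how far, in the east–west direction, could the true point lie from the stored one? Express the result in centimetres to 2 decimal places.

Truncating at 6 decimal places can drop up to a full unit in the last place, so the longitude may be off by as much as 1e-06°.
One degree of longitude at 57.669° is 110574 × cos 57.669° ≈ 110574 × 0.5348 = 59136 m.
East–west error: 1e-06° × 59136 m/° ≈ 0.059136 m.
That is 0.059136 m = 5.9136 cm.

5.91 centimetres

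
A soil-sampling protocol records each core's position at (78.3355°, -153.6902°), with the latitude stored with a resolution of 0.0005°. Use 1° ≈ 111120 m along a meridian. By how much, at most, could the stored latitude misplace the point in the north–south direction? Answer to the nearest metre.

28 metres

With a 0.0005° grid the true value lies within half a step, ±0.0005°/2 = ±0.00025°, of the stored one.
North–south distance: 0.00025° × 111120 m/° = 27.78 m.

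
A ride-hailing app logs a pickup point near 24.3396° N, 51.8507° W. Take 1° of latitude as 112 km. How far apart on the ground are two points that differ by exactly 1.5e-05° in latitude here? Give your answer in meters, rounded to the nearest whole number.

2 meters

1.5e-05° × 112000 m/° = 1.68 m.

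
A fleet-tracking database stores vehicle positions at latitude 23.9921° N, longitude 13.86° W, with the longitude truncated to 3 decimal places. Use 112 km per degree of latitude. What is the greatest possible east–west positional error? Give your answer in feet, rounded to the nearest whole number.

336 feet

Truncating at 3 decimal places can drop up to a full unit in the last place, so the longitude may be off by as much as 0.001°.
One degree of longitude at 23.9921° is 112000 × cos 23.9921° ≈ 112000 × 0.9136 = 102323 m.
So at most 0.001° × 102323 ≈ 102.323 m east–west.
Converting: 102.323 m × 3.2808 ft/m ≈ 335.71 ft.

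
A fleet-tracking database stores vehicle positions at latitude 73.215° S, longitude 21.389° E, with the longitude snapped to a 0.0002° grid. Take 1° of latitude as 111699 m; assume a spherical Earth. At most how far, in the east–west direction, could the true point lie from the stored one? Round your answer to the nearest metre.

With a 0.0002° grid the true value lies within half a step, ±0.0002°/2 = ±0.0001°, of the stored one.
Parallels shrink by cos φ, so at 73.215° a degree of longitude is 111699 × 0.2888 ≈ 32256.6 m.
Maximum E–W displacement: 0.0001 × 32256.6 = 3.22566 m.

3 metres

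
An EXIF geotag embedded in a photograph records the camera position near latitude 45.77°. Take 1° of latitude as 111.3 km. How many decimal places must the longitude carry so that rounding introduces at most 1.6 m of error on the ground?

At 45.77° one degree of longitude covers 111300 × cos 45.77° ≈ 111300 × 0.6975 ≈ 77636.2 m.
With N decimal places the half-ulp bound is 0.5·10⁻ᴺ°, or 0.5·10⁻ᴺ × 77636.2 m on the ground.
Setting 38818.1 × 10⁻ᴺ ≤ 1.6 gives 10ᴺ ≥ 2.426e+04, i.e. N ≥ 4.38.
So 5 decimal places suffice (0.388 m); 4 would allow up to 3.88 m.

5 decimal places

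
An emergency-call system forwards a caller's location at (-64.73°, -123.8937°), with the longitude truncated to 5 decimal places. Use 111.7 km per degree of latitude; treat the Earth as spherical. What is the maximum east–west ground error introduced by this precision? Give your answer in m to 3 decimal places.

0.477 m

Truncating at 5 decimal places can drop up to a full unit in the last place, so the longitude may be off by as much as 1e-05°.
At latitude 64.73° a degree of longitude spans 111700 m × cos 64.73° = 111700 × 0.4269 ≈ 47683 m.
East–west error: 1e-05° × 47683 m/° ≈ 0.47683 m.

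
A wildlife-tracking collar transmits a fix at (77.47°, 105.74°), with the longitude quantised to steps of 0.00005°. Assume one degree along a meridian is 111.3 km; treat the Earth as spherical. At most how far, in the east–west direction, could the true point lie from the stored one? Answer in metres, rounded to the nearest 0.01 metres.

0.60 metres

With a 0.00005° grid the true value lies within half a step, ±0.00005°/2 = ±2.5e-05°, of the stored one.
Parallels shrink by cos φ, so at 77.47° a degree of longitude is 111300 × 0.2170 ≈ 24146.6 m.
So at most 2.5e-05° × 24146.6 ≈ 0.603666 m east–west.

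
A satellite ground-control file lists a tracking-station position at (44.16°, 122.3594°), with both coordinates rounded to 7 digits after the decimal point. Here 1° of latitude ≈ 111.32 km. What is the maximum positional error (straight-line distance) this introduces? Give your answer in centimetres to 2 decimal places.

Rounding to 7 decimal places leaves each coordinate within ±5e-08° of the true value.
North–south component: 5e-08° × 111320 = 0.005566 m.
E–W at 44.16°: 5e-08° × 111320 × cos 44.16° = 5e-08 × 111320 × 0.7174 ≈ 0.00399303 m.
The two errors are perpendicular, so the maximum displacement is √(0.005566² + 0.00399303²) ≈ 0.00685016 m.
That is 0.00685016 m = 0.68502 cm.

0.69 centimetres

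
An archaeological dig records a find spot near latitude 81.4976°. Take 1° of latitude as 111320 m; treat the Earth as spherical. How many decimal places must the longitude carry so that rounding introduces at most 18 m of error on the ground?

3 decimal places

At 81.4976° one degree of longitude covers 111320 × cos 81.4976° ≈ 111320 × 0.1479 ≈ 16458.8 m.
Rounding to N decimal places gives at most 0.5 × 10⁻ᴺ degrees of error, i.e. 0.5 × 10⁻ᴺ × 16458.8 m.
Need 0.5 × 16458.8 × 10⁻ᴺ ≤ 18 → 10⁻ᴺ ≤ 2.187e-03, so N ≥ 2.66.
At 2 places the error can reach 82.3 m, but 3 places keeps it to 8.23 m.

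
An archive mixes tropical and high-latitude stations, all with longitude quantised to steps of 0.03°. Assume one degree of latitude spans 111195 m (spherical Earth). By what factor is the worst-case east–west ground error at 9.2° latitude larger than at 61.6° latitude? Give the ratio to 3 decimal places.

2.075

With a 0.03° grid the true value lies within half a step, ±0.03°/2 = ±0.015°, of the stored one.
Error at 9.2° = 0.015° × 111195 × cos 9.2° ≈ 1667.9 × 0.9871 = 1646.5 m.
At 61.6°: 0.015° × 111195 × cos 61.6° = 0.015 × 111195 × 0.4756 ≈ 793.31 m.
The ratio reduces to cos 9.2° / cos 61.6° = 0.9871/0.4756 ≈ 2.0755.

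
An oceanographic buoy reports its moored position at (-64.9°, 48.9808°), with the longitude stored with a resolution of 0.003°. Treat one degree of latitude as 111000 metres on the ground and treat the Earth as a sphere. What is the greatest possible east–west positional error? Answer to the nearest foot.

232 feet

With a 0.003° grid the true value lies within half a step, ±0.003°/2 = ±0.0015°, of the stored one.
One degree of longitude at 64.9° is 111000 × cos 64.9° ≈ 111000 × 0.4242 = 47086.1 m.
Maximum E–W displacement: 0.0015 × 47086.1 = 70.6292 m.
In feet: 70.6292 m ÷ 0.3048 ≈ 231.72 ft.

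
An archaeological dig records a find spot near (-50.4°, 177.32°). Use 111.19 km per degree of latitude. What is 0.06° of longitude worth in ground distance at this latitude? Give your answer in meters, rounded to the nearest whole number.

At 50.4° a degree of longitude is 111190 × cos 50.4° ≈ 70875.2 m, so 0.06° corresponds to 4252.51 m.

4253 meters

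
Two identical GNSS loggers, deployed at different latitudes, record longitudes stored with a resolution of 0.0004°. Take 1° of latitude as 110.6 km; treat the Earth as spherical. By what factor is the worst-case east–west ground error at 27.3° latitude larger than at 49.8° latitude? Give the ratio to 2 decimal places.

With a 0.0004° grid the true value lies within half a step, ±0.0004°/2 = ±0.0002°, of the stored one.
At 27.3°: 0.0002° × 110600 × cos 27.3° = 0.0002 × 110600 × 0.8886 ≈ 19.656 m.
Error at 49.8° = 0.0002° × 110600 × cos 49.8° ≈ 22.12 × 0.6455 = 14.278 m.
Ratio: 19.656 / 14.278 = cos 27.3° / cos 49.8° ≈ 1.3767.

1.38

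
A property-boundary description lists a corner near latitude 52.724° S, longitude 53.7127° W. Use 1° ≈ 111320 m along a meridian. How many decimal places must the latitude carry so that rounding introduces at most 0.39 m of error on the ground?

6 decimal places

One degree of latitude covers 111320 m.
With N decimal places the half-ulp bound is 0.5·10⁻ᴺ°, or 0.5·10⁻ᴺ × 111320 m on the ground.
Setting 55660 × 10⁻ᴺ ≤ 0.39 gives 10ᴺ ≥ 1.427e+05, i.e. N ≥ 5.15.
At 5 places the error can reach 0.557 m, but 6 places keeps it to 0.0557 m.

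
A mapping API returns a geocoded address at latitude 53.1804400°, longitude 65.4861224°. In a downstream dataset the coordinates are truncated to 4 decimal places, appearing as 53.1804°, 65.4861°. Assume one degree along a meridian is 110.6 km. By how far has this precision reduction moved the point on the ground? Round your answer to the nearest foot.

15 feet

The latitude changed by +0.0000400° and the longitude by +0.0000224°.
North–south shift: 0.0000400 × 110600 = 4.424 m.
East–west at this latitude: 0.0000224° × 110600 × cos 53.1804° ≈ 0.0000224 × 66282.3 = 1.48472 m.
Distance: √(4.424² + 1.48472²) ≈ 4.6665 m.
Converting: 4.6665 m × 3.2808 ft/m ≈ 15.31 ft.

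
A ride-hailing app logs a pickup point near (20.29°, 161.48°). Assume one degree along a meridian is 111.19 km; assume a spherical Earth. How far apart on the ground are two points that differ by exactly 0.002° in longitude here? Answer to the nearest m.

At 20.29° a degree of longitude is 111190 × cos 20.29° ≈ 104291 m, so 0.002° corresponds to 208.581 m.

209 m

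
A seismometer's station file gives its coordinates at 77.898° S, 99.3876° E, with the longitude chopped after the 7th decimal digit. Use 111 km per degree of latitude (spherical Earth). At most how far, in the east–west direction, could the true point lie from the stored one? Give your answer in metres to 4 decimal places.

0.0023 metres

Truncating at 7 decimal places can drop up to a full unit in the last place, so the longitude may be off by as much as 1e-07°.
At latitude 77.898° a degree of longitude spans 111000 m × cos 77.898° = 111000 × 0.2097 ≈ 23271.4 m.
Maximum E–W displacement: 1e-07 × 23271.4 = 0.00232714 m.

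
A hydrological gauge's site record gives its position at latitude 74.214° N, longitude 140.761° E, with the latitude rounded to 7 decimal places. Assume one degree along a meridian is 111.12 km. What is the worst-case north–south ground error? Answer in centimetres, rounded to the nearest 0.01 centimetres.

Rounding to 7 decimal places leaves the latitude within ±5e-08° of the true value.
Along the meridian that is 5e-08° × 111120 m/° = 0.005556 m.
That is 0.005556 m = 0.5556 cm.

0.56 centimetres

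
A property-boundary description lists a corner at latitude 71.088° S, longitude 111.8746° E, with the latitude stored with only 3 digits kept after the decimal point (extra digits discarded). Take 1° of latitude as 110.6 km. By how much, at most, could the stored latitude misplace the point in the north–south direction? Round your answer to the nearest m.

111 m

Truncating at 3 decimal places can drop up to a full unit in the last place, so the latitude may be off by as much as 0.001°.
Along the meridian that is 0.001° × 110600 m/° = 110.6 m.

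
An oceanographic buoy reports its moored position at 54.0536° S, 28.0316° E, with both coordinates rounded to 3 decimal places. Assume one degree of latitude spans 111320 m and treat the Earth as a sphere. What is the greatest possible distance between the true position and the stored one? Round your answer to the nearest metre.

Rounding to 3 decimal places leaves each coordinate within ±0.0005° of the true value.
Latitude error → 0.0005 × 111320 = 55.66 m along the meridian.
East–west component at 54.0536°: 0.0005° × 111320 × cos 54.0536° ≈ 0.0005 × 65348 ≈ 32.674 m.
Combining orthogonally: (55.66² + 32.674²)^½ ≈ 64.5417 m.

65 metres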